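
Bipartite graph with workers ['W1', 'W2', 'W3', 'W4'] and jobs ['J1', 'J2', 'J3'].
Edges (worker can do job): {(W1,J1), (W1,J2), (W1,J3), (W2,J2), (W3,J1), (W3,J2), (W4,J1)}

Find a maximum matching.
Matching: {(W1,J3), (W3,J2), (W4,J1)}

Maximum matching (size 3):
  W1 → J3
  W3 → J2
  W4 → J1

Each worker is assigned to at most one job, and each job to at most one worker.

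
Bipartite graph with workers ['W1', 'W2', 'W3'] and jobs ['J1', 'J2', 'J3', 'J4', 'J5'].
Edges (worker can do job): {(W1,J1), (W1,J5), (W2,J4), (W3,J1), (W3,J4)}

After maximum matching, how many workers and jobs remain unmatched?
Unmatched: 0 workers, 2 jobs

Maximum matching size: 3
Workers: 3 total, 3 matched, 0 unmatched
Jobs: 5 total, 3 matched, 2 unmatched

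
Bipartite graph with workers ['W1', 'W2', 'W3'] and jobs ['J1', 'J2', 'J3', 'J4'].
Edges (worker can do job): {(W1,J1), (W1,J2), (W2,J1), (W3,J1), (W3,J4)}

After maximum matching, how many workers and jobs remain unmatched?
Unmatched: 0 workers, 1 jobs

Maximum matching size: 3
Workers: 3 total, 3 matched, 0 unmatched
Jobs: 4 total, 3 matched, 1 unmatched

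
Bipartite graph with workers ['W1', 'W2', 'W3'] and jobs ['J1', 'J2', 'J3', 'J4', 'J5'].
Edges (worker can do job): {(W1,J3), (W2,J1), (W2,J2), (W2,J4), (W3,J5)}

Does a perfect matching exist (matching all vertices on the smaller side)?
Yes, perfect matching exists (size 3)

Perfect matching: {(W1,J3), (W2,J4), (W3,J5)}
All 3 vertices on the smaller side are matched.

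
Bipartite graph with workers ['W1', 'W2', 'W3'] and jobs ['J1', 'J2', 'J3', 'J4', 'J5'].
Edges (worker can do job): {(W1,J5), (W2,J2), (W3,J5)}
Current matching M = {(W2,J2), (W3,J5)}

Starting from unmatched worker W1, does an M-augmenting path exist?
No augmenting path from W1

Alternating search from W1 reaches jobs: {J5}.
Every reachable job is already matched in M, and following those matched edges back to workers exposes no further unvisited jobs.
No M-augmenting path from W1 exists.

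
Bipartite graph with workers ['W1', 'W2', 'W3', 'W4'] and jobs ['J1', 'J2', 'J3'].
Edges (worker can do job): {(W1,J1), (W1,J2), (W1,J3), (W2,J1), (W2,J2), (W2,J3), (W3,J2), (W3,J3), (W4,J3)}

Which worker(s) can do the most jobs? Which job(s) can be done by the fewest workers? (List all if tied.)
Most versatile: W1, W2 (3 jobs); Least covered: J1 (2 workers)

Worker degrees (jobs they can do): W1:3, W2:3, W3:2, W4:1
Job degrees (workers who can do it): J1:2, J2:3, J3:4

Maximum worker degree is 3, achieved by: W1, W2
Minimum job degree is 2, achieved by: J1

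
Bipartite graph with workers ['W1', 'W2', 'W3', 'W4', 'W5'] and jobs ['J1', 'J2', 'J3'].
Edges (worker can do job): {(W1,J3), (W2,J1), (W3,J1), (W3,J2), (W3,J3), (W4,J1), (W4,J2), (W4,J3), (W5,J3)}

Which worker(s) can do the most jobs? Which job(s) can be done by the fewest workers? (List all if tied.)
Most versatile: W3, W4 (3 jobs); Least covered: J2 (2 workers)

Worker degrees (jobs they can do): W1:1, W2:1, W3:3, W4:3, W5:1
Job degrees (workers who can do it): J1:3, J2:2, J3:4

Maximum worker degree is 3, achieved by: W3, W4
Minimum job degree is 2, achieved by: J2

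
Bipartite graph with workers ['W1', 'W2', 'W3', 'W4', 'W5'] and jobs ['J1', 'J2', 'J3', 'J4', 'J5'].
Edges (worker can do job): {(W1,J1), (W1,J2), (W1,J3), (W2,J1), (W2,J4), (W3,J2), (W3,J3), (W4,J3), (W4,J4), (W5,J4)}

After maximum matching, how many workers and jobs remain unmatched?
Unmatched: 1 workers, 1 jobs

Maximum matching size: 4
Workers: 5 total, 4 matched, 1 unmatched
Jobs: 5 total, 4 matched, 1 unmatched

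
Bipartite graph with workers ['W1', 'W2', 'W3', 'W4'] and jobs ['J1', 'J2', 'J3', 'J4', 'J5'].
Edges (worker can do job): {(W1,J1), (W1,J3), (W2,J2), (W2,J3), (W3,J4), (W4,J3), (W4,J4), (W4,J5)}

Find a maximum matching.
Matching: {(W1,J1), (W2,J2), (W3,J4), (W4,J3)}

Maximum matching (size 4):
  W1 → J1
  W2 → J2
  W3 → J4
  W4 → J3

Each worker is assigned to at most one job, and each job to at most one worker.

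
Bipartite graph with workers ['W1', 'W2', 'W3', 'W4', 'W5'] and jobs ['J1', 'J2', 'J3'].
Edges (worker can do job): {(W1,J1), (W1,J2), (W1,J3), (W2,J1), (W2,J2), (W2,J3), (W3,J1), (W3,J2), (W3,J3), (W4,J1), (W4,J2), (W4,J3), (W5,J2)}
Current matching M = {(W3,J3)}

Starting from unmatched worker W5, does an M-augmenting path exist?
Yes: W5 → J2

An M-augmenting path alternates non-matching / matching edges, starting and ending at unmatched vertices.
Path: W5 → J2
(J2 is unmatched in M, so the path is augmenting.)
Flipping edges along this path would increase |M| from 1 to 2.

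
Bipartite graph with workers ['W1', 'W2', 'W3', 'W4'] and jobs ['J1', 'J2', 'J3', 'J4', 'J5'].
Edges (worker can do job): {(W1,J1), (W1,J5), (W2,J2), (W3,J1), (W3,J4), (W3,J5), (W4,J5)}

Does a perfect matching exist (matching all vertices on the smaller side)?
Yes, perfect matching exists (size 4)

Perfect matching: {(W1,J1), (W2,J2), (W3,J4), (W4,J5)}
All 4 vertices on the smaller side are matched.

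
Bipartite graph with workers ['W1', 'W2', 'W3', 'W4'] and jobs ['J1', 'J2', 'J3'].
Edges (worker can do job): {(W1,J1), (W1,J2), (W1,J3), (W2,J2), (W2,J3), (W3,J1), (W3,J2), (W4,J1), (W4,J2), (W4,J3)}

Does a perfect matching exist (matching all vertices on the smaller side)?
Yes, perfect matching exists (size 3)

Perfect matching: {(W1,J3), (W3,J1), (W4,J2)}
All 3 vertices on the smaller side are matched.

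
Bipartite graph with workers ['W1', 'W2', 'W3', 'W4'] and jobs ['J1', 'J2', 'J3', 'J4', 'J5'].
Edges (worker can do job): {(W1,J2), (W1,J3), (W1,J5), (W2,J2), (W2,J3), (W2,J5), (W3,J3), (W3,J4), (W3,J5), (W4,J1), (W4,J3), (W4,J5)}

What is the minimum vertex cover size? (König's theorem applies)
Minimum vertex cover size = 4

By König's theorem: in bipartite graphs,
min vertex cover = max matching = 4

Maximum matching has size 4, so minimum vertex cover also has size 4.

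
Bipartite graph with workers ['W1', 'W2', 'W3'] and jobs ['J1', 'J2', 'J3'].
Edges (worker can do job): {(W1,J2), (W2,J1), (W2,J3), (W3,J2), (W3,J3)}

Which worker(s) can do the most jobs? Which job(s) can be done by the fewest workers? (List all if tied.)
Most versatile: W2, W3 (2 jobs); Least covered: J1 (1 workers)

Worker degrees (jobs they can do): W1:1, W2:2, W3:2
Job degrees (workers who can do it): J1:1, J2:2, J3:2

Maximum worker degree is 2, achieved by: W2, W3
Minimum job degree is 1, achieved by: J1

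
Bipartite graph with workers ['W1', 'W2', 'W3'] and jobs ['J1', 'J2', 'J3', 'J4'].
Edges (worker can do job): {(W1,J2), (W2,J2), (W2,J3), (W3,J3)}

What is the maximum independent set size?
Maximum independent set = 5

By König's theorem:
- Min vertex cover = Max matching = 2
- Max independent set = Total vertices - Min vertex cover
- Max independent set = 7 - 2 = 5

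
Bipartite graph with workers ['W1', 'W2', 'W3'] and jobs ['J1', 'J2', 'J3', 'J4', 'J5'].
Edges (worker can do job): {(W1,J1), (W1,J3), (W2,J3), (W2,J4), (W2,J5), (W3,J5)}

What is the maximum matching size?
Maximum matching size = 3

Maximum matching: {(W1,J1), (W2,J4), (W3,J5)}
Size: 3

This assigns 3 workers to 3 distinct jobs.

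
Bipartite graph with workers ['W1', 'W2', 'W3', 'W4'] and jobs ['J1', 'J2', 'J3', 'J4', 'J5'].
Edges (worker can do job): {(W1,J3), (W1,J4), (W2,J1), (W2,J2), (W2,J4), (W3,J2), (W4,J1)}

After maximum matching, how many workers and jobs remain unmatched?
Unmatched: 0 workers, 1 jobs

Maximum matching size: 4
Workers: 4 total, 4 matched, 0 unmatched
Jobs: 5 total, 4 matched, 1 unmatched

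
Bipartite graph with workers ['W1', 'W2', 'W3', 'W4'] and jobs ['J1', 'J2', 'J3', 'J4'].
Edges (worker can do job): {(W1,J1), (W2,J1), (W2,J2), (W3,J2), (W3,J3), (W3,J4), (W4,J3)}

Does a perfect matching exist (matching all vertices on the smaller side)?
Yes, perfect matching exists (size 4)

Perfect matching: {(W1,J1), (W2,J2), (W3,J4), (W4,J3)}
All 4 vertices on the smaller side are matched.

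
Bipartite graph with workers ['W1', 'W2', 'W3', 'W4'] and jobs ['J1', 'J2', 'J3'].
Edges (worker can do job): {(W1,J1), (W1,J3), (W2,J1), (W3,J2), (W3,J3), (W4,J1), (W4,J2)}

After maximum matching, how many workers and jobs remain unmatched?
Unmatched: 1 workers, 0 jobs

Maximum matching size: 3
Workers: 4 total, 3 matched, 1 unmatched
Jobs: 3 total, 3 matched, 0 unmatched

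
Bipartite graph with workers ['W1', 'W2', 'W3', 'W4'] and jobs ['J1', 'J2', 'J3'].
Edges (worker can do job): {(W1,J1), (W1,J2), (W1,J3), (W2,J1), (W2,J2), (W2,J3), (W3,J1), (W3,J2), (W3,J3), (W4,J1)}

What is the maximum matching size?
Maximum matching size = 3

Maximum matching: {(W1,J2), (W3,J3), (W4,J1)}
Size: 3

This assigns 3 workers to 3 distinct jobs.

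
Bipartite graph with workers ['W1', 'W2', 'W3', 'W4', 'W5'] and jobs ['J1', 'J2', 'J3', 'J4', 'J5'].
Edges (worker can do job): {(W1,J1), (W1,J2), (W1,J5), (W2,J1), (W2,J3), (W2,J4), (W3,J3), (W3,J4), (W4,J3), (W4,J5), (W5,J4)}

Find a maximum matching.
Matching: {(W1,J2), (W2,J1), (W3,J3), (W4,J5), (W5,J4)}

Maximum matching (size 5):
  W1 → J2
  W2 → J1
  W3 → J3
  W4 → J5
  W5 → J4

Each worker is assigned to at most one job, and each job to at most one worker.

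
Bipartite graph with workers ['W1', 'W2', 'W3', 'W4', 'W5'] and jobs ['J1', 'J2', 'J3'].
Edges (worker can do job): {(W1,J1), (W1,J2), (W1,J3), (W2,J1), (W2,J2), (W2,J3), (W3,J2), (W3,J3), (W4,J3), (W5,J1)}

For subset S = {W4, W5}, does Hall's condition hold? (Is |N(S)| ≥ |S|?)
Yes: |N(S)| = 2, |S| = 2

Subset S = {W4, W5}
Neighbors N(S) = {J1, J3}

|N(S)| = 2, |S| = 2
Hall's condition: |N(S)| ≥ |S| is satisfied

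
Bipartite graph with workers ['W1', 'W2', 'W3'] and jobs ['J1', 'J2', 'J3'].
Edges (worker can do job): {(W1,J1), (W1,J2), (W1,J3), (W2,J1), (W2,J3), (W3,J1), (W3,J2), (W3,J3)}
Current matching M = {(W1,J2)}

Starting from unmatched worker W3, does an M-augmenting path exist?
Yes: W3 → J3

An M-augmenting path alternates non-matching / matching edges, starting and ending at unmatched vertices.
Path: W3 → J3
(J3 is unmatched in M, so the path is augmenting.)
Flipping edges along this path would increase |M| from 1 to 2.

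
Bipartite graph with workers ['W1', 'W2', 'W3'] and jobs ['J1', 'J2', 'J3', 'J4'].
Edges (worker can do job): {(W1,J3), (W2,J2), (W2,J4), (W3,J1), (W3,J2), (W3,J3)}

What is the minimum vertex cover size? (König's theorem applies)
Minimum vertex cover size = 3

By König's theorem: in bipartite graphs,
min vertex cover = max matching = 3

Maximum matching has size 3, so minimum vertex cover also has size 3.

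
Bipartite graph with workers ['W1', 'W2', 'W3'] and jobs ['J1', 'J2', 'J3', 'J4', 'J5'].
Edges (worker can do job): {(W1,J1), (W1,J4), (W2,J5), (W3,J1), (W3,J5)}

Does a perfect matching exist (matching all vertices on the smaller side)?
Yes, perfect matching exists (size 3)

Perfect matching: {(W1,J4), (W2,J5), (W3,J1)}
All 3 vertices on the smaller side are matched.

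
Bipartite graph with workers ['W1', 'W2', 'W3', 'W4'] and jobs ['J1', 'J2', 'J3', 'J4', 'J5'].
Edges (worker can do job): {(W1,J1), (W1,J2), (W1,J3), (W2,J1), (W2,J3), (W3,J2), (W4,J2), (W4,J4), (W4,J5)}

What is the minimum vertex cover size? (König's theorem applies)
Minimum vertex cover size = 4

By König's theorem: in bipartite graphs,
min vertex cover = max matching = 4

Maximum matching has size 4, so minimum vertex cover also has size 4.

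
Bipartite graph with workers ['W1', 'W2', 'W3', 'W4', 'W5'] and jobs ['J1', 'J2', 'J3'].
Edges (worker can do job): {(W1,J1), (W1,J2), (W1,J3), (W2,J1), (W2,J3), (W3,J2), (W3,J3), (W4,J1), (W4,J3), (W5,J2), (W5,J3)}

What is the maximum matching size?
Maximum matching size = 3

Maximum matching: {(W3,J3), (W4,J1), (W5,J2)}
Size: 3

This assigns 3 workers to 3 distinct jobs.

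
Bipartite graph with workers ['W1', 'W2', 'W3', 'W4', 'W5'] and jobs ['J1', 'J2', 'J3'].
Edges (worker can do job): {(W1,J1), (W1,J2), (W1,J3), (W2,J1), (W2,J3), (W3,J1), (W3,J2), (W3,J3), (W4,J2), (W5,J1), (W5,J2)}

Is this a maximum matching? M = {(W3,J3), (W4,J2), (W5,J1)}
Yes, size 3 is maximum

Proposed matching has size 3.
Maximum matching size for this graph: 3.

This is a maximum matching.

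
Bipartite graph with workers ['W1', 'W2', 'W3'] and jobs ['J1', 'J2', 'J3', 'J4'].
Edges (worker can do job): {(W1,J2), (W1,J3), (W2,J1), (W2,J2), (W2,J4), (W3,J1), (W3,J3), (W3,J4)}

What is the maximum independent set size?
Maximum independent set = 4

By König's theorem:
- Min vertex cover = Max matching = 3
- Max independent set = Total vertices - Min vertex cover
- Max independent set = 7 - 3 = 4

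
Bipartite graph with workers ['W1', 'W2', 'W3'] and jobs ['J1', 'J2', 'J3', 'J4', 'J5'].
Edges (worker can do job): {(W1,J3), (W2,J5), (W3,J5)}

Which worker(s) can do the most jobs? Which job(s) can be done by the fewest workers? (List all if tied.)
Most versatile: W1, W2, W3 (1 jobs); Least covered: J1, J2, J4 (0 workers)

Worker degrees (jobs they can do): W1:1, W2:1, W3:1
Job degrees (workers who can do it): J1:0, J2:0, J3:1, J4:0, J5:2

Maximum worker degree is 1, achieved by: W1, W2, W3
Minimum job degree is 0, achieved by: J1, J2, J4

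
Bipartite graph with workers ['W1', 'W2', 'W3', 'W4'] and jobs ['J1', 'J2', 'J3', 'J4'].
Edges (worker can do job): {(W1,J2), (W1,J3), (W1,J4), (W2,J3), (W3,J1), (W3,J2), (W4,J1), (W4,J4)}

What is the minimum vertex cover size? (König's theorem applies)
Minimum vertex cover size = 4

By König's theorem: in bipartite graphs,
min vertex cover = max matching = 4

Maximum matching has size 4, so minimum vertex cover also has size 4.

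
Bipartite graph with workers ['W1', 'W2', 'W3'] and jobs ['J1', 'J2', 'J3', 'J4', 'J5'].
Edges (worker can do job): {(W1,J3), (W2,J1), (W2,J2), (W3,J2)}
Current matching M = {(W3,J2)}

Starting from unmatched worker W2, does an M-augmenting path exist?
Yes: W2 → J1

An M-augmenting path alternates non-matching / matching edges, starting and ending at unmatched vertices.
Path: W2 → J1
(J1 is unmatched in M, so the path is augmenting.)
Flipping edges along this path would increase |M| from 1 to 2.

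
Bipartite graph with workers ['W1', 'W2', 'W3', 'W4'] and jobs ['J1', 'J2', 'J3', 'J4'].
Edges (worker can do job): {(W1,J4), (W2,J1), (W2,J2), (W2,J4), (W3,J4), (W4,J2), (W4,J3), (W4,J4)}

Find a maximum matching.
Matching: {(W2,J1), (W3,J4), (W4,J3)}

Maximum matching (size 3):
  W2 → J1
  W3 → J4
  W4 → J3

Each worker is assigned to at most one job, and each job to at most one worker.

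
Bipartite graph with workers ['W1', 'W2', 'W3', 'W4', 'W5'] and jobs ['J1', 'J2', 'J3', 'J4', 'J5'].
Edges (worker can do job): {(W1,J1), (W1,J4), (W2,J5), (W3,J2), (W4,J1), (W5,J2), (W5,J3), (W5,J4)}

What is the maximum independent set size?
Maximum independent set = 5

By König's theorem:
- Min vertex cover = Max matching = 5
- Max independent set = Total vertices - Min vertex cover
- Max independent set = 10 - 5 = 5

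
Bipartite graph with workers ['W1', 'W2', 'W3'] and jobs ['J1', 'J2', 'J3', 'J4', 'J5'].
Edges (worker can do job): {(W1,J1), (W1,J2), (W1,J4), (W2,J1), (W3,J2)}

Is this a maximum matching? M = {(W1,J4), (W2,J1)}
No, size 2 is not maximum

Proposed matching has size 2.
Maximum matching size for this graph: 3.

This is NOT maximum - can be improved to size 3.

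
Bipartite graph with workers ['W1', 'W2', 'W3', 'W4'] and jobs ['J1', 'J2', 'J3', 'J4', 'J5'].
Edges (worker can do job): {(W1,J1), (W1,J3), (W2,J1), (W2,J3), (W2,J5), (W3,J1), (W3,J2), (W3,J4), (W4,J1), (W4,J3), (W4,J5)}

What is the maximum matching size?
Maximum matching size = 4

Maximum matching: {(W1,J3), (W2,J5), (W3,J4), (W4,J1)}
Size: 4

This assigns 4 workers to 4 distinct jobs.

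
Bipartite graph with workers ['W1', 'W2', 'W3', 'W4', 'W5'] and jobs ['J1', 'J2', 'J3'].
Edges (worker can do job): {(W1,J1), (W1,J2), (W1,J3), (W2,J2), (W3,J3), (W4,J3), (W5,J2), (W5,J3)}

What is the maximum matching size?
Maximum matching size = 3

Maximum matching: {(W1,J1), (W3,J3), (W5,J2)}
Size: 3

This assigns 3 workers to 3 distinct jobs.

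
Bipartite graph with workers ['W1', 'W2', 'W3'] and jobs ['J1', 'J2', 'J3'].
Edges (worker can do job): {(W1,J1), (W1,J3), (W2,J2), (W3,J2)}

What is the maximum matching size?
Maximum matching size = 2

Maximum matching: {(W1,J1), (W3,J2)}
Size: 2

This assigns 2 workers to 2 distinct jobs.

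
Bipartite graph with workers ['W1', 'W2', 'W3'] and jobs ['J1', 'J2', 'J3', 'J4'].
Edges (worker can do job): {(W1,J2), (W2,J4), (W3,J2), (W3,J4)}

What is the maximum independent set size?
Maximum independent set = 5

By König's theorem:
- Min vertex cover = Max matching = 2
- Max independent set = Total vertices - Min vertex cover
- Max independent set = 7 - 2 = 5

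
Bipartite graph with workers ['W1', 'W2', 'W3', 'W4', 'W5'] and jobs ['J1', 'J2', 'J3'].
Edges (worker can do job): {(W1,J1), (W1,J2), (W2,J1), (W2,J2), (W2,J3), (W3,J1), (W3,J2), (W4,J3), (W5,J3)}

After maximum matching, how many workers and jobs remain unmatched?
Unmatched: 2 workers, 0 jobs

Maximum matching size: 3
Workers: 5 total, 3 matched, 2 unmatched
Jobs: 3 total, 3 matched, 0 unmatched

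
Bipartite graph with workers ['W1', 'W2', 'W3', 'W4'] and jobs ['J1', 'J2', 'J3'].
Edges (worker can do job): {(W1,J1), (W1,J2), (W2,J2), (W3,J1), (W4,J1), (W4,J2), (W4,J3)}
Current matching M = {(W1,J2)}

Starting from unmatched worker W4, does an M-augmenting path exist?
Yes: W4 → J2 → W1 → J1

An M-augmenting path alternates non-matching / matching edges, starting and ending at unmatched vertices.
Path: W4 → J2 → W1 → J1
(J1 is unmatched in M, so the path is augmenting.)
Flipping edges along this path would increase |M| from 1 to 2.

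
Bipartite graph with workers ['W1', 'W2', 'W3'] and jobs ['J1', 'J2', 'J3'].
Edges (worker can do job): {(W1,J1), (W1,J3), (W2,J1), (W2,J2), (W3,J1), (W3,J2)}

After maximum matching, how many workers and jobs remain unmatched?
Unmatched: 0 workers, 0 jobs

Maximum matching size: 3
Workers: 3 total, 3 matched, 0 unmatched
Jobs: 3 total, 3 matched, 0 unmatched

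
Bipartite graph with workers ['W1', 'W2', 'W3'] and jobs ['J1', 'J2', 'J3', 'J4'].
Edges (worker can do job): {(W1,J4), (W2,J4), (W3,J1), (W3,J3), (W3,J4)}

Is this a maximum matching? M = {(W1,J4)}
No, size 1 is not maximum

Proposed matching has size 1.
Maximum matching size for this graph: 2.

This is NOT maximum - can be improved to size 2.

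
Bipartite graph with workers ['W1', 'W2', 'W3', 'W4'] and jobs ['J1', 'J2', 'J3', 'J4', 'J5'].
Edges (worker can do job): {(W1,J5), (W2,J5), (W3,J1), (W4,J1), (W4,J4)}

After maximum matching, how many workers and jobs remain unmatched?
Unmatched: 1 workers, 2 jobs

Maximum matching size: 3
Workers: 4 total, 3 matched, 1 unmatched
Jobs: 5 total, 3 matched, 2 unmatched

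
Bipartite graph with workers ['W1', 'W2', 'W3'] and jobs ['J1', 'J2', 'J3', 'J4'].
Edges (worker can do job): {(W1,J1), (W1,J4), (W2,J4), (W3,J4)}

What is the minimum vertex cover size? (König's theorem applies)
Minimum vertex cover size = 2

By König's theorem: in bipartite graphs,
min vertex cover = max matching = 2

Maximum matching has size 2, so minimum vertex cover also has size 2.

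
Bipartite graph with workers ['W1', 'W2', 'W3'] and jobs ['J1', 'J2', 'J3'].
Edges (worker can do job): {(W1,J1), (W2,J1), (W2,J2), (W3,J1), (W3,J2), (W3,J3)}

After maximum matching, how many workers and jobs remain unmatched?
Unmatched: 0 workers, 0 jobs

Maximum matching size: 3
Workers: 3 total, 3 matched, 0 unmatched
Jobs: 3 total, 3 matched, 0 unmatched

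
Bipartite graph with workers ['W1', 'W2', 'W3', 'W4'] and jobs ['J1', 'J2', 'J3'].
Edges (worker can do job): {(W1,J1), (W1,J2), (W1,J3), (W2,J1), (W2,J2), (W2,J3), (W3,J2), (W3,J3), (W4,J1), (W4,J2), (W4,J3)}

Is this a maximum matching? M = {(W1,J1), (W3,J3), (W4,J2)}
Yes, size 3 is maximum

Proposed matching has size 3.
Maximum matching size for this graph: 3.

This is a maximum matching.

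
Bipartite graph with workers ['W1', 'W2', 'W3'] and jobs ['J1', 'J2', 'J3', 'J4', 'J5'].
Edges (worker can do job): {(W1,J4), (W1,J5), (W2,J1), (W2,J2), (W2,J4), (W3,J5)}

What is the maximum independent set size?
Maximum independent set = 5

By König's theorem:
- Min vertex cover = Max matching = 3
- Max independent set = Total vertices - Min vertex cover
- Max independent set = 8 - 3 = 5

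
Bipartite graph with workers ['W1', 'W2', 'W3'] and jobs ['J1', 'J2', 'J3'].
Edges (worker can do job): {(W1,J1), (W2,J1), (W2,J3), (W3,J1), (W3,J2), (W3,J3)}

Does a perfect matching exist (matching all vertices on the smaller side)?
Yes, perfect matching exists (size 3)

Perfect matching: {(W1,J1), (W2,J3), (W3,J2)}
All 3 vertices on the smaller side are matched.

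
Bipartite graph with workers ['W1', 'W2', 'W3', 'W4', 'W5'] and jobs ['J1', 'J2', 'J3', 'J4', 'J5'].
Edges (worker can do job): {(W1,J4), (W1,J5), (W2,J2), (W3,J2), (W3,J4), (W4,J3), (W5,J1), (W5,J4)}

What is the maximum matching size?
Maximum matching size = 5

Maximum matching: {(W1,J5), (W2,J2), (W3,J4), (W4,J3), (W5,J1)}
Size: 5

This assigns 5 workers to 5 distinct jobs.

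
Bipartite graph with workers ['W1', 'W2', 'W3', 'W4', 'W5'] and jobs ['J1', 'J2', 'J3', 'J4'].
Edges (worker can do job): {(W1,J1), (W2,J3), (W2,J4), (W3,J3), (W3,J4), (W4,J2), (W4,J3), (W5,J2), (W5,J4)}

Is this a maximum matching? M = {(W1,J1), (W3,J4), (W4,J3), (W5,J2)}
Yes, size 4 is maximum

Proposed matching has size 4.
Maximum matching size for this graph: 4.

This is a maximum matching.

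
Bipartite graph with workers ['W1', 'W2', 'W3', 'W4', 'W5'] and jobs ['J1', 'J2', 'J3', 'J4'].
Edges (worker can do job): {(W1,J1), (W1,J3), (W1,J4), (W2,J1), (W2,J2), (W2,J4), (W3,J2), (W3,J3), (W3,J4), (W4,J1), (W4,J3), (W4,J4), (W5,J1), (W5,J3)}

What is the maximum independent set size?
Maximum independent set = 5

By König's theorem:
- Min vertex cover = Max matching = 4
- Max independent set = Total vertices - Min vertex cover
- Max independent set = 9 - 4 = 5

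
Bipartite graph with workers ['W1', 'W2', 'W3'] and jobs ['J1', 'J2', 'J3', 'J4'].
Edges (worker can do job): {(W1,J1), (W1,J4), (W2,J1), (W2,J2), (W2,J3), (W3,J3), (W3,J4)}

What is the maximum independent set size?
Maximum independent set = 4

By König's theorem:
- Min vertex cover = Max matching = 3
- Max independent set = Total vertices - Min vertex cover
- Max independent set = 7 - 3 = 4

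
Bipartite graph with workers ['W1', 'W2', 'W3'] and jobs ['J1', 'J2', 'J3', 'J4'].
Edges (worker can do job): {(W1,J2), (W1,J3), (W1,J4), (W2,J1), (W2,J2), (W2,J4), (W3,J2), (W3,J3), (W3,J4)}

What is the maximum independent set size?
Maximum independent set = 4

By König's theorem:
- Min vertex cover = Max matching = 3
- Max independent set = Total vertices - Min vertex cover
- Max independent set = 7 - 3 = 4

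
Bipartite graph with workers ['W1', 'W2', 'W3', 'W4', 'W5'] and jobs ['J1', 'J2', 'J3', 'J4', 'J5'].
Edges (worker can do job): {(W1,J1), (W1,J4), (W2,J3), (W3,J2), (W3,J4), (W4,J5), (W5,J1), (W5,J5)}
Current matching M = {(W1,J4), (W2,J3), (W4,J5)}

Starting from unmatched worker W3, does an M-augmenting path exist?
Yes: W3 → J4 → W1 → J1

An M-augmenting path alternates non-matching / matching edges, starting and ending at unmatched vertices.
Path: W3 → J4 → W1 → J1
(J1 is unmatched in M, so the path is augmenting.)
Flipping edges along this path would increase |M| from 3 to 4.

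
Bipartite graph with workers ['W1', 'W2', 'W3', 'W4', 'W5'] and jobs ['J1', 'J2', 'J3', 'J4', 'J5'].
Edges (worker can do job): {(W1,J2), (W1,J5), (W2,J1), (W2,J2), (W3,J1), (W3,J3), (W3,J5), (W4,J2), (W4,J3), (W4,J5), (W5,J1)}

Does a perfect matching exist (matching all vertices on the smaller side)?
No, maximum matching has size 4 < 5

Maximum matching has size 4, need 5 for perfect matching.
Unmatched workers: ['W2']
Unmatched jobs: ['J4']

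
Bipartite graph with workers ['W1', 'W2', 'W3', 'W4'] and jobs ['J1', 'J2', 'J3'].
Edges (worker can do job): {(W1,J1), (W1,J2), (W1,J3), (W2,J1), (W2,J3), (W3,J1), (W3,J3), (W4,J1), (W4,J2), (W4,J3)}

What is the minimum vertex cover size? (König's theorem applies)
Minimum vertex cover size = 3

By König's theorem: in bipartite graphs,
min vertex cover = max matching = 3

Maximum matching has size 3, so minimum vertex cover also has size 3.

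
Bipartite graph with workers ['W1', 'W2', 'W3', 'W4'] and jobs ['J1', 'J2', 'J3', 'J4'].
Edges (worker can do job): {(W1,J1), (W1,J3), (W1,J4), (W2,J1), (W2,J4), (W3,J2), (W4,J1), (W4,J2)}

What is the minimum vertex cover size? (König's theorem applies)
Minimum vertex cover size = 4

By König's theorem: in bipartite graphs,
min vertex cover = max matching = 4

Maximum matching has size 4, so minimum vertex cover also has size 4.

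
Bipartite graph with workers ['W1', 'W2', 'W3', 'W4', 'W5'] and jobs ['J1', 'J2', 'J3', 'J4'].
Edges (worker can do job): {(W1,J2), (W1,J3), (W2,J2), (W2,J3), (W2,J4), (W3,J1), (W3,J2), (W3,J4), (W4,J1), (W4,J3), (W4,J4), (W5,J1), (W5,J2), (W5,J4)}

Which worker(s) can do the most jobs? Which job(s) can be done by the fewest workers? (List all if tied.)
Most versatile: W2, W3, W4, W5 (3 jobs); Least covered: J1, J3 (3 workers)

Worker degrees (jobs they can do): W1:2, W2:3, W3:3, W4:3, W5:3
Job degrees (workers who can do it): J1:3, J2:4, J3:3, J4:4

Maximum worker degree is 3, achieved by: W2, W3, W4, W5
Minimum job degree is 3, achieved by: J1, J3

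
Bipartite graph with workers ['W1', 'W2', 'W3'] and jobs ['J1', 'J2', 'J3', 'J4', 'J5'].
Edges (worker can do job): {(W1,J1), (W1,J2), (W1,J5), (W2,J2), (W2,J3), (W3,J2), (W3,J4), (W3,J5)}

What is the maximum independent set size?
Maximum independent set = 5

By König's theorem:
- Min vertex cover = Max matching = 3
- Max independent set = Total vertices - Min vertex cover
- Max independent set = 8 - 3 = 5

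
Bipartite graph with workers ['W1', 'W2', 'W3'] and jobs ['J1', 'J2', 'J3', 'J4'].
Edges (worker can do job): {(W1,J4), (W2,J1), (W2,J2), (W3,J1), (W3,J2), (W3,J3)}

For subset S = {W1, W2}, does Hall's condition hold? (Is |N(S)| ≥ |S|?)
Yes: |N(S)| = 3, |S| = 2

Subset S = {W1, W2}
Neighbors N(S) = {J1, J2, J4}

|N(S)| = 3, |S| = 2
Hall's condition: |N(S)| ≥ |S| is satisfied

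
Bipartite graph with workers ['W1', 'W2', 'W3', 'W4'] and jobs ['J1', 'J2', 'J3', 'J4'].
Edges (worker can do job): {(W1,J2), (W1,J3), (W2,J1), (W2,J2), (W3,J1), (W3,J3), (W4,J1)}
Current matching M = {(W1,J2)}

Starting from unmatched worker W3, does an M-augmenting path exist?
Yes: W3 → J3

An M-augmenting path alternates non-matching / matching edges, starting and ending at unmatched vertices.
Path: W3 → J3
(J3 is unmatched in M, so the path is augmenting.)
Flipping edges along this path would increase |M| from 1 to 2.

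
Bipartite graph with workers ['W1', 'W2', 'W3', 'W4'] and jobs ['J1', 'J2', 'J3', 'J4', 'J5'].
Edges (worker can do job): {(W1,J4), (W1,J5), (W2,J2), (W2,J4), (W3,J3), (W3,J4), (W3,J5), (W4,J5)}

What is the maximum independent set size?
Maximum independent set = 5

By König's theorem:
- Min vertex cover = Max matching = 4
- Max independent set = Total vertices - Min vertex cover
- Max independent set = 9 - 4 = 5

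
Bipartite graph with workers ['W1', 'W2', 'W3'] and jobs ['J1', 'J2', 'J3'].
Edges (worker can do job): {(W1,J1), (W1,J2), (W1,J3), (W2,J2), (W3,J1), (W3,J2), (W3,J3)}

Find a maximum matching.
Matching: {(W1,J1), (W2,J2), (W3,J3)}

Maximum matching (size 3):
  W1 → J1
  W2 → J2
  W3 → J3

Each worker is assigned to at most one job, and each job to at most one worker.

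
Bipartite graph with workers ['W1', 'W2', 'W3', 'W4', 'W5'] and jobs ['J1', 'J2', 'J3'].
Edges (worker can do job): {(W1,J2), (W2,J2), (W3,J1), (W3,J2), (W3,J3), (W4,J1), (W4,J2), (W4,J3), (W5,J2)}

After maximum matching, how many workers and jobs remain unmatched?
Unmatched: 2 workers, 0 jobs

Maximum matching size: 3
Workers: 5 total, 3 matched, 2 unmatched
Jobs: 3 total, 3 matched, 0 unmatched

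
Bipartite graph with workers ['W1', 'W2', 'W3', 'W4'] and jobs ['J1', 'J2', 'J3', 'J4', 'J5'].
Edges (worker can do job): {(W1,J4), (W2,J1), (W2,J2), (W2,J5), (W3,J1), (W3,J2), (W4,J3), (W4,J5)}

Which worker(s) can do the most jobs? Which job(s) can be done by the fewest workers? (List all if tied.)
Most versatile: W2 (3 jobs); Least covered: J3, J4 (1 workers)

Worker degrees (jobs they can do): W1:1, W2:3, W3:2, W4:2
Job degrees (workers who can do it): J1:2, J2:2, J3:1, J4:1, J5:2

Maximum worker degree is 3, achieved by: W2
Minimum job degree is 1, achieved by: J3, J4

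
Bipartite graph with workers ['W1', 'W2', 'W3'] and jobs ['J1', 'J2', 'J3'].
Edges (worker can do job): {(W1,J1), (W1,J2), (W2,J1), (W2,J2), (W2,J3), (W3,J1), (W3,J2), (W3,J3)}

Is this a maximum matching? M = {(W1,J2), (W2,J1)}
No, size 2 is not maximum

Proposed matching has size 2.
Maximum matching size for this graph: 3.

This is NOT maximum - can be improved to size 3.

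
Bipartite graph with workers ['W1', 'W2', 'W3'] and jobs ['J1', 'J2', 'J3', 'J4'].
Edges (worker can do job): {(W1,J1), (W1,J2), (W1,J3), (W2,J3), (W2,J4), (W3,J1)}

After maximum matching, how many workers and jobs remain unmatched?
Unmatched: 0 workers, 1 jobs

Maximum matching size: 3
Workers: 3 total, 3 matched, 0 unmatched
Jobs: 4 total, 3 matched, 1 unmatched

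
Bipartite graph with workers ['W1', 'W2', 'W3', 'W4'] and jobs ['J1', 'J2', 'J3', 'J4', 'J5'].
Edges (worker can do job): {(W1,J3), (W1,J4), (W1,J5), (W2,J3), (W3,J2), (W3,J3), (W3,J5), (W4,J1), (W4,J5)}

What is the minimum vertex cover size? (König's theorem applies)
Minimum vertex cover size = 4

By König's theorem: in bipartite graphs,
min vertex cover = max matching = 4

Maximum matching has size 4, so minimum vertex cover also has size 4.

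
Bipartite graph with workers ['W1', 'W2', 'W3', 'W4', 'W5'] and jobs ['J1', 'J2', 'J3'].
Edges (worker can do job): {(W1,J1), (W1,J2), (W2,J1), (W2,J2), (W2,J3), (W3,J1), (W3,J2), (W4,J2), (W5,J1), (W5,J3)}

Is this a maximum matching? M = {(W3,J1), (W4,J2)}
No, size 2 is not maximum

Proposed matching has size 2.
Maximum matching size for this graph: 3.

This is NOT maximum - can be improved to size 3.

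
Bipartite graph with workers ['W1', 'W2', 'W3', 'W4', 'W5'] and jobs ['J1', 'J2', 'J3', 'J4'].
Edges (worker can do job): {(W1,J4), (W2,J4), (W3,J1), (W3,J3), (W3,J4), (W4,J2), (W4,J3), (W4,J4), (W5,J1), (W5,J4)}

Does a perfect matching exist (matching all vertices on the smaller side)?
Yes, perfect matching exists (size 4)

Perfect matching: {(W1,J4), (W3,J3), (W4,J2), (W5,J1)}
All 4 vertices on the smaller side are matched.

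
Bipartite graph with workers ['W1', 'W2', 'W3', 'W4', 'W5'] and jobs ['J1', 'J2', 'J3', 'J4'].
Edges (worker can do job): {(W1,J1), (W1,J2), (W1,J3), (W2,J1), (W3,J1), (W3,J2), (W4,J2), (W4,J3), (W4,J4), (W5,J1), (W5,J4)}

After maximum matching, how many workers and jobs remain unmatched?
Unmatched: 1 workers, 0 jobs

Maximum matching size: 4
Workers: 5 total, 4 matched, 1 unmatched
Jobs: 4 total, 4 matched, 0 unmatched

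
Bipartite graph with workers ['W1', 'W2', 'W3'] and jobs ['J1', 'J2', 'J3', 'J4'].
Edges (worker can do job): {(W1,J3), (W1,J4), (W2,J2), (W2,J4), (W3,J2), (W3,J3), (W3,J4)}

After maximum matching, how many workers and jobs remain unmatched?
Unmatched: 0 workers, 1 jobs

Maximum matching size: 3
Workers: 3 total, 3 matched, 0 unmatched
Jobs: 4 total, 3 matched, 1 unmatched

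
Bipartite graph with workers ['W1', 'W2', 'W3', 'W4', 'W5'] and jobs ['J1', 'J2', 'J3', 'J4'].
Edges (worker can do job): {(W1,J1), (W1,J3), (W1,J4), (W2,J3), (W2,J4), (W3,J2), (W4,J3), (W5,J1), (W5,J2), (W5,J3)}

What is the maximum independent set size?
Maximum independent set = 5

By König's theorem:
- Min vertex cover = Max matching = 4
- Max independent set = Total vertices - Min vertex cover
- Max independent set = 9 - 4 = 5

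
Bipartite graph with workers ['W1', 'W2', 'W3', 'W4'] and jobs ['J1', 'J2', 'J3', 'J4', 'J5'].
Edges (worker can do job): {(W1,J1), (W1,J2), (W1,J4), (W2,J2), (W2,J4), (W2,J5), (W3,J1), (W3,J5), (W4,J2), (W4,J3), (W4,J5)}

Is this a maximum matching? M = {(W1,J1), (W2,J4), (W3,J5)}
No, size 3 is not maximum

Proposed matching has size 3.
Maximum matching size for this graph: 4.

This is NOT maximum - can be improved to size 4.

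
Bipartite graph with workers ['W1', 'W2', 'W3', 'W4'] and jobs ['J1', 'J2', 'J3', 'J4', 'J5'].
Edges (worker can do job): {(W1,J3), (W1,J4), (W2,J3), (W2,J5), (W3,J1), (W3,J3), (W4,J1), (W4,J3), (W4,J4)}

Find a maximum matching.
Matching: {(W1,J4), (W2,J5), (W3,J1), (W4,J3)}

Maximum matching (size 4):
  W1 → J4
  W2 → J5
  W3 → J1
  W4 → J3

Each worker is assigned to at most one job, and each job to at most one worker.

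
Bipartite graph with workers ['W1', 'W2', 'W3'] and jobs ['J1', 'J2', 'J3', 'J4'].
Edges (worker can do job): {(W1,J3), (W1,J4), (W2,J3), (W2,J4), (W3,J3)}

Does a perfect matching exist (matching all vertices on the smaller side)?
No, maximum matching has size 2 < 3

Maximum matching has size 2, need 3 for perfect matching.
Unmatched workers: ['W2']
Unmatched jobs: ['J1', 'J2']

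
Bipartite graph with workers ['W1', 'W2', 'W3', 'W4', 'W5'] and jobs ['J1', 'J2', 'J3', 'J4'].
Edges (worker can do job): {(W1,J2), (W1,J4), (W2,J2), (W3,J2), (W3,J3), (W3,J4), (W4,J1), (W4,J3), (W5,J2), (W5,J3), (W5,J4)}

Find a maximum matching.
Matching: {(W1,J2), (W3,J3), (W4,J1), (W5,J4)}

Maximum matching (size 4):
  W1 → J2
  W3 → J3
  W4 → J1
  W5 → J4

Each worker is assigned to at most one job, and each job to at most one worker.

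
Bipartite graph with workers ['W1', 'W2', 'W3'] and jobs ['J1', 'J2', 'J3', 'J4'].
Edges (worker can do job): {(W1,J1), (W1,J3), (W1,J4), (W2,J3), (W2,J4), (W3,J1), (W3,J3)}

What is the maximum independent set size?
Maximum independent set = 4

By König's theorem:
- Min vertex cover = Max matching = 3
- Max independent set = Total vertices - Min vertex cover
- Max independent set = 7 - 3 = 4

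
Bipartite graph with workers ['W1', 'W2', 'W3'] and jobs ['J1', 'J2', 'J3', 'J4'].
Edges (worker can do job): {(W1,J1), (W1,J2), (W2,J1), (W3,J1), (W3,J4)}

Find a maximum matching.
Matching: {(W1,J2), (W2,J1), (W3,J4)}

Maximum matching (size 3):
  W1 → J2
  W2 → J1
  W3 → J4

Each worker is assigned to at most one job, and each job to at most one worker.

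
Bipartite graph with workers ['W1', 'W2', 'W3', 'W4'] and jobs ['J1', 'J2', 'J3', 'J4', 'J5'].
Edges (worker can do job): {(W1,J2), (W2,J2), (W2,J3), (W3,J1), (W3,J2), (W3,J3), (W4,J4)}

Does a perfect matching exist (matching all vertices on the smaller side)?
Yes, perfect matching exists (size 4)

Perfect matching: {(W1,J2), (W2,J3), (W3,J1), (W4,J4)}
All 4 vertices on the smaller side are matched.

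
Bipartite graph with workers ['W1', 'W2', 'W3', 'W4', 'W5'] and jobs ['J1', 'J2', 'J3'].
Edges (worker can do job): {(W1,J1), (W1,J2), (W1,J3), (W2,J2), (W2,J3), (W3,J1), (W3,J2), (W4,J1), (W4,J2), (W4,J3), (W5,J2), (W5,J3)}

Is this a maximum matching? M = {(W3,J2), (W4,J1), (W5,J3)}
Yes, size 3 is maximum

Proposed matching has size 3.
Maximum matching size for this graph: 3.

This is a maximum matching.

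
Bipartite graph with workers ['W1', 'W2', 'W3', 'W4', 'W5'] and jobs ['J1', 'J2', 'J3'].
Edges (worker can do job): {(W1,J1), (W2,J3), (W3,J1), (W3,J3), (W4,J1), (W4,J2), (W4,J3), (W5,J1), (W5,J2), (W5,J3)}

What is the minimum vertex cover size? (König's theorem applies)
Minimum vertex cover size = 3

By König's theorem: in bipartite graphs,
min vertex cover = max matching = 3

Maximum matching has size 3, so minimum vertex cover also has size 3.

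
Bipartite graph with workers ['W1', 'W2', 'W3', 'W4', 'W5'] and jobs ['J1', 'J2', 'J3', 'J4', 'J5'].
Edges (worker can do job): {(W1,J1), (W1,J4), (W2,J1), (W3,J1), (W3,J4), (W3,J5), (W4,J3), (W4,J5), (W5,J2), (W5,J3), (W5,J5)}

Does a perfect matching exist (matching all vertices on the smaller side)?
Yes, perfect matching exists (size 5)

Perfect matching: {(W1,J4), (W2,J1), (W3,J5), (W4,J3), (W5,J2)}
All 5 vertices on the smaller side are matched.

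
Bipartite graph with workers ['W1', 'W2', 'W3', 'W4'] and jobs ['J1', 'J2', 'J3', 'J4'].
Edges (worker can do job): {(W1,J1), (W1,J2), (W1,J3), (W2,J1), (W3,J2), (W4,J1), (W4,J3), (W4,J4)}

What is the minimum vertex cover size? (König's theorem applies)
Minimum vertex cover size = 4

By König's theorem: in bipartite graphs,
min vertex cover = max matching = 4

Maximum matching has size 4, so minimum vertex cover also has size 4.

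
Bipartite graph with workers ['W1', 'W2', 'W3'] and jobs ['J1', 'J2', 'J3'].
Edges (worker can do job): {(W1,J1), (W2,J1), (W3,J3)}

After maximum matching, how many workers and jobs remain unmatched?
Unmatched: 1 workers, 1 jobs

Maximum matching size: 2
Workers: 3 total, 2 matched, 1 unmatched
Jobs: 3 total, 2 matched, 1 unmatched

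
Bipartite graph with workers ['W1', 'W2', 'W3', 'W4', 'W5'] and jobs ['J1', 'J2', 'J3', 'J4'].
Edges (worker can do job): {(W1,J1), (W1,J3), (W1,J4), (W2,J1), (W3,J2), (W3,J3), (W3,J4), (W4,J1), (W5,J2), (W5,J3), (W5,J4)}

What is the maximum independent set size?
Maximum independent set = 5

By König's theorem:
- Min vertex cover = Max matching = 4
- Max independent set = Total vertices - Min vertex cover
- Max independent set = 9 - 4 = 5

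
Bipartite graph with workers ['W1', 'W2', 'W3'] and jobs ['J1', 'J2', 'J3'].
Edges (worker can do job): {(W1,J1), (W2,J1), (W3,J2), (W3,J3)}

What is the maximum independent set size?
Maximum independent set = 4

By König's theorem:
- Min vertex cover = Max matching = 2
- Max independent set = Total vertices - Min vertex cover
- Max independent set = 6 - 2 = 4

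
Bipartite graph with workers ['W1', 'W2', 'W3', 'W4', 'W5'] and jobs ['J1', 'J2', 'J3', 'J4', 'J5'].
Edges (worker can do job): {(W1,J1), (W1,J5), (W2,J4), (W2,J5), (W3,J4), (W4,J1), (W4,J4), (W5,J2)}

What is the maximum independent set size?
Maximum independent set = 6

By König's theorem:
- Min vertex cover = Max matching = 4
- Max independent set = Total vertices - Min vertex cover
- Max independent set = 10 - 4 = 6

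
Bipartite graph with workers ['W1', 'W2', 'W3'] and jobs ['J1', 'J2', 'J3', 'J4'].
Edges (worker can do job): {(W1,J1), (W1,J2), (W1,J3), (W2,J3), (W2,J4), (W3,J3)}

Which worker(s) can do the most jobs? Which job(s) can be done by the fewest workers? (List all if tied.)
Most versatile: W1 (3 jobs); Least covered: J1, J2, J4 (1 workers)

Worker degrees (jobs they can do): W1:3, W2:2, W3:1
Job degrees (workers who can do it): J1:1, J2:1, J3:3, J4:1

Maximum worker degree is 3, achieved by: W1
Minimum job degree is 1, achieved by: J1, J2, J4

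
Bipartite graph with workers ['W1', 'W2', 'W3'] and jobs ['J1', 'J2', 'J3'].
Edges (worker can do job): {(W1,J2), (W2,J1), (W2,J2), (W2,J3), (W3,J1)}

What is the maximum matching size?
Maximum matching size = 3

Maximum matching: {(W1,J2), (W2,J3), (W3,J1)}
Size: 3

This assigns 3 workers to 3 distinct jobs.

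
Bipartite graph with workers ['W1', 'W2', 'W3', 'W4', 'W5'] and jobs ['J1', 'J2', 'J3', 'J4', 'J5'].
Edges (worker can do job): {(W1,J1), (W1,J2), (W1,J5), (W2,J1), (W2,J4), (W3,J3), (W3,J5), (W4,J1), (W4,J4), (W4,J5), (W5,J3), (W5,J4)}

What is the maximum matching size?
Maximum matching size = 5

Maximum matching: {(W1,J2), (W2,J4), (W3,J5), (W4,J1), (W5,J3)}
Size: 5

This assigns 5 workers to 5 distinct jobs.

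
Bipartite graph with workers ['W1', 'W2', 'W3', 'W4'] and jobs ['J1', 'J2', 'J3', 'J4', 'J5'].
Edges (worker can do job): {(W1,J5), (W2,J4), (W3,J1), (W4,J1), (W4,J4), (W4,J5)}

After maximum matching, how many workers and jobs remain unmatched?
Unmatched: 1 workers, 2 jobs

Maximum matching size: 3
Workers: 4 total, 3 matched, 1 unmatched
Jobs: 5 total, 3 matched, 2 unmatched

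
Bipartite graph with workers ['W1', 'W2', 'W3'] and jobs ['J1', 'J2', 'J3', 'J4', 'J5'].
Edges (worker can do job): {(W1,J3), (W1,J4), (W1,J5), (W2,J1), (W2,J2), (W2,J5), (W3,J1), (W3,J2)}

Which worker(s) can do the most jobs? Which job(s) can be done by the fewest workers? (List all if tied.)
Most versatile: W1, W2 (3 jobs); Least covered: J3, J4 (1 workers)

Worker degrees (jobs they can do): W1:3, W2:3, W3:2
Job degrees (workers who can do it): J1:2, J2:2, J3:1, J4:1, J5:2

Maximum worker degree is 3, achieved by: W1, W2
Minimum job degree is 1, achieved by: J3, J4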